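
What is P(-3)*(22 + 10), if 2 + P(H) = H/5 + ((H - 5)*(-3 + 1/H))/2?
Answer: 5152/15 ≈ 343.47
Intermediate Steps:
P(H) = -2 + H/5 + (-5 + H)*(-3 + 1/H)/2 (P(H) = -2 + (H/5 + ((H - 5)*(-3 + 1/H))/2) = -2 + (H*(⅕) + ((-5 + H)*(-3 + 1/H))*(½)) = -2 + (H/5 + (-5 + H)*(-3 + 1/H)/2) = -2 + H/5 + (-5 + H)*(-3 + 1/H)/2)
P(-3)*(22 + 10) = (6 - 13/10*(-3) - 5/2/(-3))*(22 + 10) = (6 + 39/10 - 5/2*(-⅓))*32 = (6 + 39/10 + ⅚)*32 = (161/15)*32 = 5152/15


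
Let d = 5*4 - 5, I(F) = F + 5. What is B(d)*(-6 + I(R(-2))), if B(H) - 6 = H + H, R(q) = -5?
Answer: -216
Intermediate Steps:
I(F) = 5 + F
d = 15 (d = 20 - 5 = 15)
B(H) = 6 + 2*H (B(H) = 6 + (H + H) = 6 + 2*H)
B(d)*(-6 + I(R(-2))) = (6 + 2*15)*(-6 + (5 - 5)) = (6 + 30)*(-6 + 0) = 36*(-6) = -216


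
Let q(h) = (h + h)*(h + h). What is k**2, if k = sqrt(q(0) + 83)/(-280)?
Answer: 83/78400 ≈ 0.0010587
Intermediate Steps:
q(h) = 4*h**2 (q(h) = (2*h)*(2*h) = 4*h**2)
k = -sqrt(83)/280 (k = sqrt(4*0**2 + 83)/(-280) = sqrt(4*0 + 83)*(-1/280) = sqrt(0 + 83)*(-1/280) = sqrt(83)*(-1/280) = -sqrt(83)/280 ≈ -0.032537)
k**2 = (-sqrt(83)/280)**2 = 83/78400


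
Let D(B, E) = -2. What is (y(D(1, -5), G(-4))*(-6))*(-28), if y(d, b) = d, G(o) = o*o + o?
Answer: -336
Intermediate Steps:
G(o) = o + o² (G(o) = o² + o = o + o²)
(y(D(1, -5), G(-4))*(-6))*(-28) = -2*(-6)*(-28) = 12*(-28) = -336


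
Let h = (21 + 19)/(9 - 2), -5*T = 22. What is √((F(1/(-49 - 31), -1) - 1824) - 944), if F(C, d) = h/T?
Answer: 2*I*√4104793/77 ≈ 52.624*I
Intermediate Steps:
T = -22/5 (T = -⅕*22 = -22/5 ≈ -4.4000)
h = 40/7 ≈ 5.7143
F(C, d) = -100/77 (F(C, d) = 40/(7*(-22/5)) = (40/7)*(-5/22) = -100/77)
√((F(1/(-49 - 31), -1) - 1824) - 944) = √((-100/77 - 1824) - 944) = √(-140548/77 - 944) = √(-213236/77) = 2*I*√4104793/77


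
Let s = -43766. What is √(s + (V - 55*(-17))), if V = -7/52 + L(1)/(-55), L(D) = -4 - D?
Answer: I*√3503408051/286 ≈ 206.96*I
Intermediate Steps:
V = -25/572 (V = -7/52 + (-4 - 1*1)/(-55) = -7*1/52 + (-4 - 1)*(-1/55) = -7/52 - 5*(-1/55) = -7/52 + 1/11 = -25/572 ≈ -0.043706)
√(s + (V - 55*(-17))) = √(-43766 + (-25/572 - 55*(-17))) = √(-43766 + (-25/572 + 935)) = √(-43766 + 534795/572) = √(-24499357/572) = I*√3503408051/286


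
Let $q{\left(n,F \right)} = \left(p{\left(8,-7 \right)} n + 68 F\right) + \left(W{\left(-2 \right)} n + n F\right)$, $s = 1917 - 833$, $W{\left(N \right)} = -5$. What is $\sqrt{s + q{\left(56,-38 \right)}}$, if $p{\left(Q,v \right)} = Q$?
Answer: $2 i \sqrt{865} \approx 58.822 i$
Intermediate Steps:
$s = 1084$ ($s = 1917 - 833 = 1084$)
$q{\left(n,F \right)} = 3 n + 68 F + F n$ ($q{\left(n,F \right)} = \left(8 n + 68 F\right) + \left(- 5 n + n F\right) = \left(8 n + 68 F\right) + \left(- 5 n + F n\right) = 3 n + 68 F + F n$)
$\sqrt{s + q{\left(56,-38 \right)}} = \sqrt{1084 + \left(3 \cdot 56 + 68 \left(-38\right) - 2128\right)} = \sqrt{1084 - 4544} = \sqrt{-3460} = 2 i \sqrt{865}$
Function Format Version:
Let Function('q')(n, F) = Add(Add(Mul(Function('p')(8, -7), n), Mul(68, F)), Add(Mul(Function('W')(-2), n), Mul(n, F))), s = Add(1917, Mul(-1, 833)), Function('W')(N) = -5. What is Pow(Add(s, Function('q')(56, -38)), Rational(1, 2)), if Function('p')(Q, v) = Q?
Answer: Mul(2, I, Pow(865, Rational(1, 2))) ≈ Mul(58.822, I)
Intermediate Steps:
s = 1084 (s = Add(1917, -833) = 1084)
Function('q')(n, F) = Add(Mul(3, n), Mul(68, F), Mul(F, n)) (Function('q')(n, F) = Add(Add(Mul(8, n), Mul(68, F)), Add(Mul(-5, n), Mul(n, F))) = Add(Add(Mul(8, n), Mul(68, F)), Add(Mul(-5, n), Mul(F, n))) = Add(Mul(3, n), Mul(68, F), Mul(F, n)))
Pow(Add(s, Function('q')(56, -38)), Rational(1, 2)) = Pow(Add(1084, Add(Mul(3, 56), Mul(68, -38), Mul(-38, 56))), Rational(1, 2)) = Pow(Add(1084, Add(168, -2584, -2128)), Rational(1, 2)) = Pow(Add(1084, -4544), Rational(1, 2)) = Pow(-3460, Rational(1, 2)) = Mul(2, I, Pow(865, Rational(1, 2)))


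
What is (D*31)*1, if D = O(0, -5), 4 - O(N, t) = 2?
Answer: 62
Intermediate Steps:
O(N, t) = 2 (O(N, t) = 4 - 1*2 = 4 - 2 = 2)
D = 2
(D*31)*1 = (2*31)*1 = 62*1 = 62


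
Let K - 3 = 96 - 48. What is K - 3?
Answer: 48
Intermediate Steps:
K = 51 (K = 3 + (96 - 48) = 3 + 48 = 51)
K - 3 = 51 - 3 = 48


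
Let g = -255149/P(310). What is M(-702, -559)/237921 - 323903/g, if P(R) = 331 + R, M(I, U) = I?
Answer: 16465804211795/20235101743 ≈ 813.72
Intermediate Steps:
g = -255149/641 (g = -255149/(331 + 310) = -255149/641 ≈ -398.05)
M(-702, -559)/237921 - 323903/g = -702/237921 - 323903/(-255149/641) = -702*1/237921 - 323903*(-641/255149) = -234/79307 + 207621823/255149 = 16465804211795/20235101743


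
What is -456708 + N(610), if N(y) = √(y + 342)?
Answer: -456708 + 2*√238 ≈ -4.5668e+5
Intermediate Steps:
N(y) = √(342 + y)
-456708 + N(610) = -456708 + √(342 + 610) = -456708 + √952 = -456708 + 2*√238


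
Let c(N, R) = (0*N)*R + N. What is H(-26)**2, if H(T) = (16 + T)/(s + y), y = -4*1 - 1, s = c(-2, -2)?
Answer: 100/49 ≈ 2.0408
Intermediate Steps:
c(N, R) = N (c(N, R) = 0*R + N = 0 + N = N)
s = -2
y = -5 (y = -4 - 1 = -5)
H(T) = -16/7 - T/7 (H(T) = (16 + T)/(-2 - 5) = (16 + T)/(-7) = (16 + T)*(-1/7) = -16/7 - T/7)
H(-26)**2 = (-16/7 - 1/7*(-26))**2 = (-16/7 + 26/7)**2 = (10/7)**2 = 100/49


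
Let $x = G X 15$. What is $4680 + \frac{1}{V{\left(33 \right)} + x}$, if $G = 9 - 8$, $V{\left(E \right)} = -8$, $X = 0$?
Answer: $\frac{37439}{8} \approx 4679.9$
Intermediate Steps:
$G = 1$ ($G = 9 - 8 = 1$)
$x = 0$ ($x = 1 \cdot 0 \cdot 15 = 0 \cdot 15 = 0$)
$4680 + \frac{1}{V{\left(33 \right)} + x} = 4680 + \frac{1}{-8 + 0} = 4680 + \frac{1}{-8} = 4680 - \frac{1}{8} = \frac{37439}{8}$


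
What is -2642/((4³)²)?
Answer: -1321/2048 ≈ -0.64502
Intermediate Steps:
-2642/((4³)²) = -2642/(64²) = -2642/4096 = -2642*1/4096 = -1321/2048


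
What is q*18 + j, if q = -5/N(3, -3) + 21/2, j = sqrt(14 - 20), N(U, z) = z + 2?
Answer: 279 + I*sqrt(6) ≈ 279.0 + 2.4495*I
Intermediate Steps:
N(U, z) = 2 + z
j = I*sqrt(6) (j = sqrt(-6) = I*sqrt(6) ≈ 2.4495*I)
q = 31/2 (q = -5/(2 - 3) + 21/2 = -5/(-1) + 21*(1/2) = -5*(-1) + 21/2 = 5 + 21/2 = 31/2 ≈ 15.500)
q*18 + j = (31/2)*18 + I*sqrt(6) = 279 + I*sqrt(6)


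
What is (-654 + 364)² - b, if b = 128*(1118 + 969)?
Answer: -183036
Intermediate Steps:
b = 267136 (b = 128*2087 = 267136)
(-654 + 364)² - b = (-654 + 364)² - 1*267136 = (-290)² - 267136 = 84100 - 267136 = -183036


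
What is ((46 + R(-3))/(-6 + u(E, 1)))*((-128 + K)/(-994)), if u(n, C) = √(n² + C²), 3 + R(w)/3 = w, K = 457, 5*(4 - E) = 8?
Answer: 3290/1207 ≈ 2.7258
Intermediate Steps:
E = 12/5 (E = 4 - ⅕*8 = 4 - 8/5 = 12/5 ≈ 2.4000)
R(w) = -9 + 3*w
u(n, C) = √(C² + n²)
((46 + R(-3))/(-6 + u(E, 1)))*((-128 + K)/(-994)) = ((46 + (-9 + 3*(-3)))/(-6 + √(1² + (12/5)²)))*((-128 + 457)/(-994)) = ((46 + (-9 - 9))/(-6 + √(1 + 144/25)))*(329*(-1/994)) = ((46 - 18)/(-6 + √(169/25)))*(-47/142) = (28/(-6 + 13/5))*(-47/142) = (28/(-17/5))*(-47/142) = (28*(-5/17))*(-47/142) = -140/17*(-47/142) = 3290/1207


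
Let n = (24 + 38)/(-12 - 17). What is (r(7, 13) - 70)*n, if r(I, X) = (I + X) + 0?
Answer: 3100/29 ≈ 106.90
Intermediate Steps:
n = -62/29 (n = 62/(-29) = 62*(-1/29) = -62/29 ≈ -2.1379)
r(I, X) = I + X
(r(7, 13) - 70)*n = ((7 + 13) - 70)*(-62/29) = (20 - 70)*(-62/29) = -50*(-62/29) = 3100/29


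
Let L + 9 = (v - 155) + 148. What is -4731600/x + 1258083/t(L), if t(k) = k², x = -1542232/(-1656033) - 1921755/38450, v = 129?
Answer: 770200116580814848749/7976004862997807 ≈ 96565.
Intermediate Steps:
L = 113 (L = -9 + ((129 - 155) + 148) = -9 + (-26 + 148) = -9 + 122 = 113)
x = -624638175503/12734893770 (x = -1542232*(-1/1656033) - 1921755*1/38450 = 1542232/1656033 - 384351/7690 = -624638175503/12734893770 ≈ -49.049)
-4731600/x + 1258083/t(L) = -4731600/(-624638175503/12734893770) + 1258083/(113²) = -4731600*(-12734893770/624638175503) + 1258083/12769 = 60256423362132000/624638175503 + 1258083*(1/12769) = 60256423362132000/624638175503 + 1258083/12769 = 770200116580814848749/7976004862997807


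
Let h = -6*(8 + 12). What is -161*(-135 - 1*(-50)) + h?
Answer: 13565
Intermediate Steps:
h = -120 (h = -6*20 = -120)
-161*(-135 - 1*(-50)) + h = -161*(-135 - 1*(-50)) - 120 = -161*(-135 + 50) - 120 = -161*(-85) - 120 = 13685 - 120 = 13565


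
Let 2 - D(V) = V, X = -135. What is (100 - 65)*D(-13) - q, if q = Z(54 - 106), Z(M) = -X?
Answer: 390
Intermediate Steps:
D(V) = 2 - V
Z(M) = 135 (Z(M) = -1*(-135) = 135)
q = 135
(100 - 65)*D(-13) - q = (100 - 65)*(2 - 1*(-13)) - 1*135 = 35*(2 + 13) - 135 = 35*15 - 135 = 525 - 135 = 390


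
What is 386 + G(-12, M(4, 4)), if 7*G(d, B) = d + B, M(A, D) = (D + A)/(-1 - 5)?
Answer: 8066/21 ≈ 384.10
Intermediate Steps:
M(A, D) = -A/6 - D/6 (M(A, D) = (A + D)/(-6) = (A + D)*(-⅙) = -A/6 - D/6)
G(d, B) = B/7 + d/7 (G(d, B) = (d + B)/7 = (B + d)/7 = B/7 + d/7)
386 + G(-12, M(4, 4)) = 386 + ((-⅙*4 - ⅙*4)/7 + (⅐)*(-12)) = 386 + ((-⅔ - ⅔)/7 - 12/7) = 386 + ((⅐)*(-4/3) - 12/7) = 386 + (-4/21 - 12/7) = 386 - 40/21 = 8066/21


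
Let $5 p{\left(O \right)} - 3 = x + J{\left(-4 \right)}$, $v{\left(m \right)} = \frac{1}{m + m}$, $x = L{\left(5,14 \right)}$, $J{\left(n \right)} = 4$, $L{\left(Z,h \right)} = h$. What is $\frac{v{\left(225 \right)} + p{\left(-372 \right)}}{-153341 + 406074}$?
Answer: $\frac{1891}{113729850} \approx 1.6627 \cdot 10^{-5}$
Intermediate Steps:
$x = 14$
$v{\left(m \right)} = \frac{1}{2 m}$
$p{\left(O \right)} = \frac{21}{5}$ ($p{\left(O \right)} = \frac{3}{5} + \frac{14 + 4}{5} = \frac{3}{5} + \frac{1}{5} \cdot 18 = \frac{3}{5} + \frac{18}{5} = \frac{21}{5}$)
$\frac{v{\left(225 \right)} + p{\left(-372 \right)}}{-153341 + 406074} = \frac{\frac{1}{2 \cdot 225} + \frac{21}{5}}{-153341 + 406074} = \frac{\frac{1}{2} \cdot \frac{1}{225} + \frac{21}{5}}{252733} = \left(\frac{1}{450} + \frac{21}{5}\right) \frac{1}{252733} = \frac{1891}{450} \cdot \frac{1}{252733} = \frac{1891}{113729850}$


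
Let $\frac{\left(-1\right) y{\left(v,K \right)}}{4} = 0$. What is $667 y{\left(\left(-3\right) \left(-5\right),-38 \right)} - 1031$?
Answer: $-1031$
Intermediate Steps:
$y{\left(v,K \right)} = 0$ ($y{\left(v,K \right)} = \left(-4\right) 0 = 0$)
$667 y{\left(\left(-3\right) \left(-5\right),-38 \right)} - 1031 = 667 \cdot 0 - 1031 = 0 - 1031 = -1031$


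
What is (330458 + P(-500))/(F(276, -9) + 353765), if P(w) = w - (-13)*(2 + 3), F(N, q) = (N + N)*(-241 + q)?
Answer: 330023/215765 ≈ 1.5295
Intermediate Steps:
F(N, q) = 2*N*(-241 + q) (F(N, q) = (2*N)*(-241 + q) = 2*N*(-241 + q))
P(w) = 65 + w (P(w) = w - (-13)*5 = w - 13*(-5) = w + 65 = 65 + w)
(330458 + P(-500))/(F(276, -9) + 353765) = (330458 + (65 - 500))/(2*276*(-241 - 9) + 353765) = (330458 - 435)/(2*276*(-250) + 353765) = 330023/(-138000 + 353765) = 330023/215765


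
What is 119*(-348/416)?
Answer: -10353/104 ≈ -99.548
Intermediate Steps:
119*(-348/416) = 119*(-348*1/416) = 119*(-87/104) = -10353/104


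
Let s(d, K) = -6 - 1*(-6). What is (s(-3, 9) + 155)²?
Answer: 24025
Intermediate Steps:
s(d, K) = 0 (s(d, K) = -6 + 6 = 0)
(s(-3, 9) + 155)² = (0 + 155)² = 155² = 24025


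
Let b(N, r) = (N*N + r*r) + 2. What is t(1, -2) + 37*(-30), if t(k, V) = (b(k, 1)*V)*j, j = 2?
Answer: -1126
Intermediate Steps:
b(N, r) = 2 + N² + r² (b(N, r) = (N² + r²) + 2 = 2 + N² + r²)
t(k, V) = 2*V*(3 + k²) (t(k, V) = ((2 + k² + 1²)*V)*2 = ((2 + k² + 1)*V)*2 = ((3 + k²)*V)*2 = (V*(3 + k²))*2 = 2*V*(3 + k²))
t(1, -2) + 37*(-30) = 2*(-2)*(3 + 1²) + 37*(-30) = 2*(-2)*(3 + 1) - 1110 = 2*(-2)*4 - 1110 = -16 - 1110 = -1126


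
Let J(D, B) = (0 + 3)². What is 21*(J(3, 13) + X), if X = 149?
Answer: 3318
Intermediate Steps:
J(D, B) = 9 (J(D, B) = 3² = 9)
21*(J(3, 13) + X) = 21*(9 + 149) = 21*158 = 3318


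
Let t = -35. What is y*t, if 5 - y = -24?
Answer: -1015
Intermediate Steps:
y = 29 (y = 5 - 1*(-24) = 5 + 24 = 29)
y*t = 29*(-35) = -1015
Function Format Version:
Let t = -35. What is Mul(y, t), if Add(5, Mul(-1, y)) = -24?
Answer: -1015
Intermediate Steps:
y = 29 (y = Add(5, Mul(-1, -24)) = Add(5, 24) = 29)
Mul(y, t) = Mul(29, -35) = -1015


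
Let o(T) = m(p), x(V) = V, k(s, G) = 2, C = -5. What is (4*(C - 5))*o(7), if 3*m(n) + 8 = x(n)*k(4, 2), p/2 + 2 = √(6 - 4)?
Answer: 640/3 - 160*√2/3 ≈ 137.91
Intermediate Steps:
p = -4 + 2*√2 (p = -4 + 2*√(6 - 4) = -4 + 2*√2 ≈ -1.1716)
m(n) = -8/3 + 2*n/3 (m(n) = -8/3 + (n*2)/3 = -8/3 + (2*n)/3 = -8/3 + 2*n/3)
o(T) = -16/3 + 4*√2/3 (o(T) = -8/3 + 2*(-4 + 2*√2)/3 = -8/3 + (-8/3 + 4*√2/3) = -16/3 + 4*√2/3)
(4*(C - 5))*o(7) = (4*(-5 - 5))*(-16/3 + 4*√2/3) = (4*(-10))*(-16/3 + 4*√2/3) = -40*(-16/3 + 4*√2/3) = 640/3 - 160*√2/3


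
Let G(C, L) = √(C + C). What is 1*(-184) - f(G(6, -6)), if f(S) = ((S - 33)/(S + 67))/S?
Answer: -823868/4477 + 741*√3/8954 ≈ -183.88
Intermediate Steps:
G(C, L) = √2*√C (G(C, L) = √(2*C) = √2*√C)
f(S) = (-33 + S)/(S*(67 + S)) (f(S) = ((-33 + S)/(67 + S))/S = (-33 + S)/(S*(67 + S)))
1*(-184) - f(G(6, -6)) = 1*(-184) - (-33 + √2*√6)/((√2*√6)*(67 + √2*√6)) = -184 - (-33 + 2*√3)/((2*√3)*(67 + 2*√3)) = -184 - √3/6*(-33 + 2*√3)/(67 + 2*√3) = -184 - √3*(-33 + 2*√3)/(6*(67 + 2*√3))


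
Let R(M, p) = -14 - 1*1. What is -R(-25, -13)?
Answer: 15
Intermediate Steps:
R(M, p) = -15 (R(M, p) = -14 - 1 = -15)
-R(-25, -13) = -1*(-15) = 15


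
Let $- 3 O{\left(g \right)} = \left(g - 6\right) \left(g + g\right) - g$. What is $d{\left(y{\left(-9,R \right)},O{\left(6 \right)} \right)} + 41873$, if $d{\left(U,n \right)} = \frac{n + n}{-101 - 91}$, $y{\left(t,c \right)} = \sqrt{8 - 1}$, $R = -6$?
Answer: $\frac{2009903}{48} \approx 41873.0$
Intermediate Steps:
$y{\left(t,c \right)} = \sqrt{7}$
$O{\left(g \right)} = \frac{g}{3} - \frac{2 g \left(-6 + g\right)}{3}$ ($O{\left(g \right)} = - \frac{\left(g - 6\right) \left(g + g\right) - g}{3} = - \frac{\left(-6 + g\right) 2 g - g}{3} = - \frac{2 g \left(-6 + g\right) - g}{3} = - \frac{- g + 2 g \left(-6 + g\right)}{3} = \frac{g}{3} - \frac{2 g \left(-6 + g\right)}{3}$)
$d{\left(U,n \right)} = - \frac{n}{96}$ ($d{\left(U,n \right)} = \frac{2 n}{-192} = 2 n \left(- \frac{1}{192}\right) = - \frac{n}{96}$)
$d{\left(y{\left(-9,R \right)},O{\left(6 \right)} \right)} + 41873 = - \frac{\frac{1}{3} \cdot 6 \left(13 - 12\right)}{96} + 41873 = - \frac{\frac{1}{3} \cdot 6 \cdot 1}{96} + 41873 = \left(- \frac{1}{96}\right) 2 + 41873 = - \frac{1}{48} + 41873 = \frac{2009903}{48}$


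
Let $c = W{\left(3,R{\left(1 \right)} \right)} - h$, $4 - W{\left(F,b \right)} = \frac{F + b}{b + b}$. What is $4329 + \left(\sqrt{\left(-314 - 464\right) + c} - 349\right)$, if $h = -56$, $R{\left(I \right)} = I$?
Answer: $3980 + 12 i \sqrt{5} \approx 3980.0 + 26.833 i$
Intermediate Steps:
$W{\left(F,b \right)} = 4 - \frac{F + b}{2 b}$ ($W{\left(F,b \right)} = 4 - \frac{F + b}{b + b} = 4 - \frac{F + b}{2 b}$)
$c = 58$ ($c = \frac{\left(-1\right) 3 + 7 \cdot 1}{2 \cdot 1} - -56 = \frac{1}{2} \cdot 1 \left(-3 + 7\right) + 56 = \frac{1}{2} \cdot 1 \cdot 4 + 56 = 2 + 56 = 58$)
$4329 + \left(\sqrt{\left(-314 - 464\right) + c} - 349\right) = 4329 - \left(349 - \sqrt{\left(-314 - 464\right) + 58}\right) = 4329 - \left(349 - \sqrt{-778 + 58}\right) = 4329 - \left(349 - \sqrt{-720}\right) = 4329 - \left(349 - 12 i \sqrt{5}\right) = 3980 + 12 i \sqrt{5}$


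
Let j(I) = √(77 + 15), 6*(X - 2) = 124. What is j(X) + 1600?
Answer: 1600 + 2*√23 ≈ 1609.6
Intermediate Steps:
X = 68/3 (X = 2 + (⅙)*124 = 2 + 62/3 = 68/3 ≈ 22.667)
j(I) = 2*√23 (j(I) = √92 = 2*√23)
j(X) + 1600 = 2*√23 + 1600 = 1600 + 2*√23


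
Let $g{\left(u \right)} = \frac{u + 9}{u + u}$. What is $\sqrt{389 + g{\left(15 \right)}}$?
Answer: $\frac{\sqrt{9745}}{5} \approx 19.743$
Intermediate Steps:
$g{\left(u \right)} = \frac{9 + u}{2 u}$
$\sqrt{389 + g{\left(15 \right)}} = \sqrt{389 + \frac{9 + 15}{2 \cdot 15}} = \sqrt{389 + \frac{1}{2} \cdot \frac{1}{15} \cdot 24} = \sqrt{389 + \frac{4}{5}} = \sqrt{\frac{1949}{5}} = \frac{\sqrt{9745}}{5}$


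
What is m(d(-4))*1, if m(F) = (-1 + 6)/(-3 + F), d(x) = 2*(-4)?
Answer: -5/11 ≈ -0.45455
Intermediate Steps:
d(x) = -8
m(F) = 5/(-3 + F)
m(d(-4))*1 = (5/(-3 - 8))*1 = (5/(-11))*1 = (5*(-1/11))*1 = -5/11*1 = -5/11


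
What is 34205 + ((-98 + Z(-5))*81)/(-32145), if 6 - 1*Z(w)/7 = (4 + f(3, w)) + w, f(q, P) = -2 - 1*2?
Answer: 366507142/10715 ≈ 34205.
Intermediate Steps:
f(q, P) = -4 (f(q, P) = -2 - 2 = -4)
Z(w) = 42 - 7*w (Z(w) = 42 - 7*((4 - 4) + w) = 42 - 7*(0 + w) = 42 - 7*w)
34205 + ((-98 + Z(-5))*81)/(-32145) = 34205 + ((-98 + (42 - 7*(-5)))*81)/(-32145) = 34205 + ((-98 + (42 + 35))*81)*(-1/32145) = 34205 + ((-98 + 77)*81)*(-1/32145) = 34205 - 21*81*(-1/32145) = 34205 - 1701*(-1/32145) = 34205 + 567/10715 = 366507142/10715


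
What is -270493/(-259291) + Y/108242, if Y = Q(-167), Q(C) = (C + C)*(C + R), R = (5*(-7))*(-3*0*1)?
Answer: 21870718352/14033088211 ≈ 1.5585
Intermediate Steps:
R = 0 (R = -0 = -35*0 = 0)
Q(C) = 2*C**2 (Q(C) = (C + C)*(C + 0) = (2*C)*C = 2*C**2)
Y = 55778 (Y = 2*(-167)**2 = 2*27889 = 55778)
-270493/(-259291) + Y/108242 = -270493/(-259291) + 55778/108242 = -270493*(-1/259291) + 55778*(1/108242) = 270493/259291 + 27889/54121 = 21870718352/14033088211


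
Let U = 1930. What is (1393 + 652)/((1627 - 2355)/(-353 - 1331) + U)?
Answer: 860945/812712 ≈ 1.0593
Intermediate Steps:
(1393 + 652)/((1627 - 2355)/(-353 - 1331) + U) = (1393 + 652)/((1627 - 2355)/(-353 - 1331) + 1930) = 2045/(-728/(-1684) + 1930) = 2045/(-728*(-1/1684) + 1930) = 2045/(182/421 + 1930) = 2045/(812712/421) = 2045*(421/812712) = 860945/812712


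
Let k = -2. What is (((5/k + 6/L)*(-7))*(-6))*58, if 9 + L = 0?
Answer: -7714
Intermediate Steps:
L = -9 (L = -9 + 0 = -9)
(((5/k + 6/L)*(-7))*(-6))*58 = (((5/(-2) + 6/(-9))*(-7))*(-6))*58 = (((5*(-½) + 6*(-⅑))*(-7))*(-6))*58 = (((-5/2 - ⅔)*(-7))*(-6))*58 = (-19/6*(-7)*(-6))*58 = ((133/6)*(-6))*58 = -133*58 = -7714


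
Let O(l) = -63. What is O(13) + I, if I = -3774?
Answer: -3837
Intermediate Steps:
O(13) + I = -63 - 3774 = -3837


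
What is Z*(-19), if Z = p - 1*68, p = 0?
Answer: 1292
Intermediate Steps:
Z = -68 (Z = 0 - 1*68 = 0 - 68 = -68)
Z*(-19) = -68*(-19) = 1292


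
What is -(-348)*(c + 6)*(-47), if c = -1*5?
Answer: -16356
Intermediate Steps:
c = -5
-(-348)*(c + 6)*(-47) = -(-348)*(-5 + 6)*(-47) = -(-348)*(-47) = -87*(-4)*(-47) = 348*(-47) = -16356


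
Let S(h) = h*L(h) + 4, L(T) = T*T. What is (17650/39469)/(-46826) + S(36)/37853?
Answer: 43117597889295/34979491594541 ≈ 1.2327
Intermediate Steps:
L(T) = T**2
S(h) = 4 + h**3 (S(h) = h*h**2 + 4 = h**3 + 4 = 4 + h**3)
(17650/39469)/(-46826) + S(36)/37853 = (17650/39469)/(-46826) + (4 + 36**3)/37853 = (17650*(1/39469))*(-1/46826) + (4 + 46656)*(1/37853) = (17650/39469)*(-1/46826) + 46660*(1/37853) = -8825/924087697 + 46660/37853 = 43117597889295/34979491594541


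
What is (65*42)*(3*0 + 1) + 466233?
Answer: 468963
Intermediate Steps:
(65*42)*(3*0 + 1) + 466233 = 2730*(0 + 1) + 466233 = 2730*1 + 466233 = 2730 + 466233 = 468963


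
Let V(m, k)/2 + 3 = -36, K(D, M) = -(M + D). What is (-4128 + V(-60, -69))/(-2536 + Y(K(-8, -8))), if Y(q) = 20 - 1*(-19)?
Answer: 4206/2497 ≈ 1.6844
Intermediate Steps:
K(D, M) = -D - M (K(D, M) = -(D + M) = -D - M)
V(m, k) = -78 (V(m, k) = -6 + 2*(-36) = -6 - 72 = -78)
Y(q) = 39 (Y(q) = 20 + 19 = 39)
(-4128 + V(-60, -69))/(-2536 + Y(K(-8, -8))) = (-4128 - 78)/(-2536 + 39) = -4206/(-2497) = -4206*(-1/2497) = 4206/2497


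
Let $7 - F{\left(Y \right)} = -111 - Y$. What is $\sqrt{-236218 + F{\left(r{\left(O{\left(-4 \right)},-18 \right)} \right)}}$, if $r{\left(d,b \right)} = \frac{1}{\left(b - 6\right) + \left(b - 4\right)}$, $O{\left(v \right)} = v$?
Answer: $\frac{i \sqrt{499587646}}{46} \approx 485.9 i$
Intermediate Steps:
$r{\left(d,b \right)} = \frac{1}{-10 + 2 b}$ ($r{\left(d,b \right)} = \frac{1}{\left(b - 6\right) + \left(-4 + b\right)} = \frac{1}{\left(-6 + b\right) + \left(-4 + b\right)} = \frac{1}{-10 + 2 b}$)
$F{\left(Y \right)} = 118 + Y$ ($F{\left(Y \right)} = 7 - \left(-111 - Y\right) = 7 + \left(111 + Y\right) = 118 + Y$)
$\sqrt{-236218 + F{\left(r{\left(O{\left(-4 \right)},-18 \right)} \right)}} = \sqrt{-236218 + \left(118 + \frac{1}{2 \left(-5 - 18\right)}\right)} = \sqrt{-236218 + \left(118 + \frac{1}{2 \left(-23\right)}\right)} = \sqrt{-236218 + \left(118 + \frac{1}{2} \left(- \frac{1}{23}\right)\right)} = \sqrt{-236218 + \left(118 - \frac{1}{46}\right)} = \sqrt{-236218 + \frac{5427}{46}} = \sqrt{- \frac{10860601}{46}} = \frac{i \sqrt{499587646}}{46}$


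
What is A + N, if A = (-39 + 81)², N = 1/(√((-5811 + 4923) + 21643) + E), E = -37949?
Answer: 2540346674395/1440105846 - √20755/1440105846 ≈ 1764.0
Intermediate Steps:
N = 1/(-37949 + √20755) (N = 1/(√((-5811 + 4923) + 21643) - 37949) = 1/(√(-888 + 21643) - 37949) = 1/(√20755 - 37949) = 1/(-37949 + √20755) ≈ -2.6452e-5)
A = 1764 (A = 42² = 1764)
A + N = 1764 + (-37949/1440105846 - √20755/1440105846) = 2540346674395/1440105846 - √20755/1440105846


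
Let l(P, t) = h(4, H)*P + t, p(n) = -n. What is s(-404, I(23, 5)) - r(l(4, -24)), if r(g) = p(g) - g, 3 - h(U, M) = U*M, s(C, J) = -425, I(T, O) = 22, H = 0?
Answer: -449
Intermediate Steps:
h(U, M) = 3 - M*U (h(U, M) = 3 - U*M = 3 - M*U)
l(P, t) = t + 3*P (l(P, t) = (3 - 1*0*4)*P + t = (3 + 0)*P + t = 3*P + t = t + 3*P)
r(g) = -2*g (r(g) = -g - g = -2*g)
s(-404, I(23, 5)) - r(l(4, -24)) = -425 - (-2)*(-24 + 3*4) = -425 - (-2)*(-24 + 12) = -425 - (-2)*(-12) = -425 - 1*24 = -425 - 24 = -449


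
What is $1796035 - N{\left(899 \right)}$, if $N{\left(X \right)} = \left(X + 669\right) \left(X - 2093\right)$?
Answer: $3668227$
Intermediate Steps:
$N{\left(X \right)} = \left(-2093 + X\right) \left(669 + X\right)$ ($N{\left(X \right)} = \left(669 + X\right) \left(-2093 + X\right) = \left(-2093 + X\right) \left(669 + X\right)$)
$1796035 - N{\left(899 \right)} = 1796035 - \left(-1400217 + 899^{2} - 1280176\right) = 1796035 - \left(-1400217 + 808201 - 1280176\right) = 1796035 - -1872192 = 1796035 + 1872192 = 3668227$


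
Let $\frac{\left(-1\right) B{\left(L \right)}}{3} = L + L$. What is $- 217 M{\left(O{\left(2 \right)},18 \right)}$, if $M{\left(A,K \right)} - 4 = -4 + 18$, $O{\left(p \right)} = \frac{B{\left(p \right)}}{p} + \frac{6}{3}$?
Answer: $-3906$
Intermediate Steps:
$B{\left(L \right)} = - 6 L$ ($B{\left(L \right)} = - 3 \left(L + L\right) = - 3 \cdot 2 L = - 6 L$)
$O{\left(p \right)} = -4$ ($O{\left(p \right)} = \frac{\left(-6\right) p}{p} + \frac{6}{3} = -6 + 6 \cdot \frac{1}{3} = -6 + 2 = -4$)
$M{\left(A,K \right)} = 18$ ($M{\left(A,K \right)} = 4 + \left(-4 + 18\right) = 4 + 14 = 18$)
$- 217 M{\left(O{\left(2 \right)},18 \right)} = \left(-217\right) 18 = -3906$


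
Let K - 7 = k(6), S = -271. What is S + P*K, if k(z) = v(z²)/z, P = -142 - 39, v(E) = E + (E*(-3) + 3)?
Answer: 1087/2 ≈ 543.50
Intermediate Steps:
v(E) = 3 - 2*E (v(E) = E + (-3*E + 3) = E + (3 - 3*E) = 3 - 2*E)
P = -181
k(z) = (3 - 2*z²)/z
K = -9/2 (K = 7 + (-2*6 + 3/6) = 7 + (-12 + 3*(⅙)) = 7 + (-12 + ½) = 7 - 23/2 = -9/2 ≈ -4.5000)
S + P*K = -271 - 181*(-9/2) = -271 + 1629/2 = 1087/2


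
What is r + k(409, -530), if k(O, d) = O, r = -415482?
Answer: -415073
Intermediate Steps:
r + k(409, -530) = -415482 + 409 = -415073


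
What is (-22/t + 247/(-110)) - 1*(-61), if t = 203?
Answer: 1309569/22330 ≈ 58.646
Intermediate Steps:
(-22/t + 247/(-110)) - 1*(-61) = (-22/203 + 247/(-110)) - 1*(-61) = (-22*1/203 + 247*(-1/110)) + 61 = (-22/203 - 247/110) + 61 = -52561/22330 + 61 = 1309569/22330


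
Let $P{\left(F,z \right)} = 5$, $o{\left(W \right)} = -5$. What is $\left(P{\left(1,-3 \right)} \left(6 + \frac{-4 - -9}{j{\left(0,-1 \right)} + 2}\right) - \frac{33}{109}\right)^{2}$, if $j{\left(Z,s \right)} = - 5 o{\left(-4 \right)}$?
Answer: $\frac{8122335376}{8661249} \approx 937.78$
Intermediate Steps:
$j{\left(Z,s \right)} = 25$ ($j{\left(Z,s \right)} = \left(-5\right) \left(-5\right) = 25$)
$\left(P{\left(1,-3 \right)} \left(6 + \frac{-4 - -9}{j{\left(0,-1 \right)} + 2}\right) - \frac{33}{109}\right)^{2} = \left(5 \left(6 + \frac{-4 - -9}{25 + 2}\right) - \frac{33}{109}\right)^{2} = \left(5 \left(6 + \frac{-4 + \left(-1 + 10\right)}{27}\right) - \frac{33}{109}\right)^{2} = \left(5 \left(6 + \left(-4 + 9\right) \frac{1}{27}\right) - \frac{33}{109}\right)^{2} = \left(5 \left(6 + 5 \cdot \frac{1}{27}\right) - \frac{33}{109}\right)^{2} = \left(5 \left(6 + \frac{5}{27}\right) - \frac{33}{109}\right)^{2} = \left(5 \cdot \frac{167}{27} - \frac{33}{109}\right)^{2} = \left(\frac{835}{27} - \frac{33}{109}\right)^{2} = \left(\frac{90124}{2943}\right)^{2} = \frac{8122335376}{8661249}$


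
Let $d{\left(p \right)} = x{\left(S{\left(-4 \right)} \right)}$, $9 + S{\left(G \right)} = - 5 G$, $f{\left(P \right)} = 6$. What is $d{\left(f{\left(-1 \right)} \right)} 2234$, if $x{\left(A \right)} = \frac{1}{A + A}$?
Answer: $\frac{1117}{11} \approx 101.55$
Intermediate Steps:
$S{\left(G \right)} = -9 - 5 G$
$x{\left(A \right)} = \frac{1}{2 A}$
$d{\left(p \right)} = \frac{1}{22}$ ($d{\left(p \right)} = \frac{1}{2 \left(-9 - -20\right)} = \frac{1}{2 \left(-9 + 20\right)} = \frac{1}{2 \cdot 11} = \frac{1}{2} \cdot \frac{1}{11} = \frac{1}{22}$)
$d{\left(f{\left(-1 \right)} \right)} 2234 = \frac{1}{22} \cdot 2234 = \frac{1117}{11}$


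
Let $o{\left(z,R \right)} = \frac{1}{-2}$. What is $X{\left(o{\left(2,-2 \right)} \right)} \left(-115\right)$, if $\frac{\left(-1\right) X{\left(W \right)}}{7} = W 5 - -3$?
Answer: $\frac{805}{2} \approx 402.5$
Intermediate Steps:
$o{\left(z,R \right)} = - \frac{1}{2}$
$X{\left(W \right)} = -21 - 35 W$ ($X{\left(W \right)} = - 7 \left(W 5 - -3\right) = - 7 \left(5 W + 3\right) = - 7 \left(3 + 5 W\right) = -21 - 35 W$)
$X{\left(o{\left(2,-2 \right)} \right)} \left(-115\right) = \left(-21 - - \frac{35}{2}\right) \left(-115\right) = \left(-21 + \frac{35}{2}\right) \left(-115\right) = \left(- \frac{7}{2}\right) \left(-115\right) = \frac{805}{2}$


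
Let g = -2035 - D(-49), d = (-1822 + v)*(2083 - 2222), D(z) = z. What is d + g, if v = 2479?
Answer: -93309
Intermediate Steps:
d = -91323 (d = (-1822 + 2479)*(2083 - 2222) = 657*(-139) = -91323)
g = -1986 (g = -2035 - 1*(-49) = -2035 + 49 = -1986)
d + g = -91323 - 1986 = -93309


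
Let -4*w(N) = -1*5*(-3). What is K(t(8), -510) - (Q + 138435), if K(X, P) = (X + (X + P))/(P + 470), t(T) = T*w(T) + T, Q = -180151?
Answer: 834597/20 ≈ 41730.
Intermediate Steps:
w(N) = -15/4 (w(N) = -(-1*5)*(-3)/4 = -(-5)*(-3)/4 = -¼*15 = -15/4)
t(T) = -11*T/4 (t(T) = T*(-15/4) + T = -15*T/4 + T = -11*T/4)
K(X, P) = (P + 2*X)/(470 + P) (K(X, P) = (X + (P + X))/(470 + P) = (P + 2*X)/(470 + P))
K(t(8), -510) - (Q + 138435) = (-510 + 2*(-11/4*8))/(470 - 510) - (-180151 + 138435) = (-510 + 2*(-22))/(-40) - 1*(-41716) = -(-510 - 44)/40 + 41716 = -1/40*(-554) + 41716 = 277/20 + 41716 = 834597/20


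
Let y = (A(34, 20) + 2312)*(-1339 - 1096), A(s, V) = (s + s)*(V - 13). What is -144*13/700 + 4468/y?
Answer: -158896547/59401825 ≈ -2.6749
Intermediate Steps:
A(s, V) = 2*s*(-13 + V) (A(s, V) = (2*s)*(-13 + V) = 2*s*(-13 + V))
y = -6788780 (y = (2*34*(-13 + 20) + 2312)*(-1339 - 1096) = (2*34*7 + 2312)*(-2435) = (476 + 2312)*(-2435) = 2788*(-2435) = -6788780)
-144*13/700 + 4468/y = -144*13/700 + 4468/(-6788780) = -1872*1/700 + 4468*(-1/6788780) = -468/175 - 1117/1697195 = -158896547/59401825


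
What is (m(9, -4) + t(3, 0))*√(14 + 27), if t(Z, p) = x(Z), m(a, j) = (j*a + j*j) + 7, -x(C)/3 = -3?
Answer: -4*√41 ≈ -25.612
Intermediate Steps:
x(C) = 9 (x(C) = -3*(-3) = 9)
m(a, j) = 7 + j² + a*j (m(a, j) = (a*j + j²) + 7 = (j² + a*j) + 7 = 7 + j² + a*j)
t(Z, p) = 9
(m(9, -4) + t(3, 0))*√(14 + 27) = ((7 + (-4)² + 9*(-4)) + 9)*√(14 + 27) = ((7 + 16 - 36) + 9)*√41 = (-13 + 9)*√41 = -4*√41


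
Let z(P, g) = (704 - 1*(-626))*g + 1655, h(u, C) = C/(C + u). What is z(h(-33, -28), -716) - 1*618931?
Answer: -1569556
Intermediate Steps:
z(P, g) = 1655 + 1330*g (z(P, g) = (704 + 626)*g + 1655 = 1330*g + 1655 = 1655 + 1330*g)
z(h(-33, -28), -716) - 1*618931 = (1655 + 1330*(-716)) - 1*618931 = (1655 - 952280) - 618931 = -950625 - 618931 = -1569556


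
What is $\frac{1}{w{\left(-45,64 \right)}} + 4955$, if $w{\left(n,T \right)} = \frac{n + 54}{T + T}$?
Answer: $\frac{44723}{9} \approx 4969.2$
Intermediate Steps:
$w{\left(n,T \right)} = \frac{54 + n}{2 T}$
$\frac{1}{w{\left(-45,64 \right)}} + 4955 = \frac{1}{\frac{1}{2} \cdot \frac{1}{64} \left(54 - 45\right)} + 4955 = \frac{1}{\frac{1}{2} \cdot \frac{1}{64} \cdot 9} + 4955 = \frac{1}{\frac{9}{128}} + 4955 = \frac{128}{9} + 4955 = \frac{44723}{9}$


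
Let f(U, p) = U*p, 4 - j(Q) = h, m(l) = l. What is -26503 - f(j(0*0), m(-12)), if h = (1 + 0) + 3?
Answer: -26503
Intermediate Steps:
h = 4 (h = 1 + 3 = 4)
j(Q) = 0 (j(Q) = 4 - 1*4 = 4 - 4 = 0)
-26503 - f(j(0*0), m(-12)) = -26503 - 0*(-12) = -26503 - 1*0 = -26503 + 0 = -26503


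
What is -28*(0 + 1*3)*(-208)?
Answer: 17472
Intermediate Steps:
-28*(0 + 1*3)*(-208) = -28*(0 + 3)*(-208) = -28*3*(-208) = -84*(-208) = 17472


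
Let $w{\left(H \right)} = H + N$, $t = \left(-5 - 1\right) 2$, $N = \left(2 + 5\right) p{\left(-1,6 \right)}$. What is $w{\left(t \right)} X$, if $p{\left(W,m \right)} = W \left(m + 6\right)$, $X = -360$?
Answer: $34560$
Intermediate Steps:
$p{\left(W,m \right)} = W \left(6 + m\right)$
$N = -84$ ($N = \left(2 + 5\right) \left(- (6 + 6)\right) = 7 \left(\left(-1\right) 12\right) = 7 \left(-12\right) = -84$)
$t = -12$ ($t = \left(-6\right) 2 = -12$)
$w{\left(H \right)} = -84 + H$ ($w{\left(H \right)} = H - 84 = -84 + H$)
$w{\left(t \right)} X = \left(-84 - 12\right) \left(-360\right) = \left(-96\right) \left(-360\right) = 34560$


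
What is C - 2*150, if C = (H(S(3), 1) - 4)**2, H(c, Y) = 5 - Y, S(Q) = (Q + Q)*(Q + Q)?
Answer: -300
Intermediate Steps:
S(Q) = 4*Q**2 (S(Q) = (2*Q)*(2*Q) = 4*Q**2)
C = 0 (C = ((5 - 1*1) - 4)**2 = ((5 - 1) - 4)**2 = (4 - 4)**2 = 0**2 = 0)
C - 2*150 = 0 - 2*150 = 0 - 300 = -300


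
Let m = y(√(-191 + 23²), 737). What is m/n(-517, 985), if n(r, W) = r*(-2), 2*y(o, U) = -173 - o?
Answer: -173/2068 - 13*√2/2068 ≈ -0.092546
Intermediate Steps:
y(o, U) = -173/2 - o/2 (y(o, U) = (-173 - o)/2 = -173/2 - o/2)
n(r, W) = -2*r
m = -173/2 - 13*√2/2 (m = -173/2 - √(-191 + 23²)/2 = -173/2 - √(-191 + 529)/2 = -173/2 - 13*√2/2 ≈ -95.692)
m/n(-517, 985) = (-173/2 - 13*√2/2)/((-2*(-517))) = (-173/2 - 13*√2/2)/1034 = (-173/2 - 13*√2/2)*(1/1034) = -173/2068 - 13*√2/2068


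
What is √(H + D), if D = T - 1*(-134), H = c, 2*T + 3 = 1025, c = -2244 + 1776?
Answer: √177 ≈ 13.304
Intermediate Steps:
c = -468
T = 511 (T = -3/2 + (½)*1025 = -3/2 + 1025/2 = 511)
H = -468
D = 645 (D = 511 - 1*(-134) = 511 + 134 = 645)
√(H + D) = √(-468 + 645) = √177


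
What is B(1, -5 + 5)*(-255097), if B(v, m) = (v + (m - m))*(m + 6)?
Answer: -1530582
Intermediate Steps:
B(v, m) = v*(6 + m) (B(v, m) = (v + 0)*(6 + m) = v*(6 + m))
B(1, -5 + 5)*(-255097) = (1*(6 + (-5 + 5)))*(-255097) = (1*(6 + 0))*(-255097) = (1*6)*(-255097) = 6*(-255097) = -1530582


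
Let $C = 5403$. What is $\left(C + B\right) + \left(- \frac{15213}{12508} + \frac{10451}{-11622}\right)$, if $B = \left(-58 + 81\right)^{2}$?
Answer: $\frac{431007653519}{72683988} \approx 5929.9$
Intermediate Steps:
$B = 529$ ($B = 23^{2} = 529$)
$\left(C + B\right) + \left(- \frac{15213}{12508} + \frac{10451}{-11622}\right) = \left(5403 + 529\right) + \left(- \frac{15213}{12508} + \frac{10451}{-11622}\right) = 5932 + \left(\left(-15213\right) \frac{1}{12508} + 10451 \left(- \frac{1}{11622}\right)\right) = 5932 - \frac{153763297}{72683988} = \frac{431007653519}{72683988}$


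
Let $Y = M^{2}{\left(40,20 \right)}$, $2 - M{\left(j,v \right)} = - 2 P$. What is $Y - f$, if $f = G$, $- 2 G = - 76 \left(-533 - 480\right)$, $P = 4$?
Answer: $38594$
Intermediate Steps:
$M{\left(j,v \right)} = 10$ ($M{\left(j,v \right)} = 2 - \left(-2\right) 4 = 2 - -8 = 2 + 8 = 10$)
$Y = 100$ ($Y = 10^{2} = 100$)
$G = -38494$ ($G = - \frac{\left(-76\right) \left(-533 - 480\right)}{2} = - \frac{\left(-76\right) \left(-1013\right)}{2} = \left(- \frac{1}{2}\right) 76988 = -38494$)
$f = -38494$
$Y - f = 100 - -38494 = 100 + 38494 = 38594$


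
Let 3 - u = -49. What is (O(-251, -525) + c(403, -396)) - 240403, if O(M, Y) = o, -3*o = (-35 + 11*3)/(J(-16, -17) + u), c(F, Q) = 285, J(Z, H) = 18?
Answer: -25212389/105 ≈ -2.4012e+5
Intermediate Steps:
u = 52 (u = 3 - 1*(-49) = 3 + 49 = 52)
o = 1/105 (o = -(-35 + 11*3)/(3*(18 + 52)) = -(-35 + 33)/(3*70) = -(-2)/(3*70) = -⅓*(-1/35) = 1/105 ≈ 0.0095238)
O(M, Y) = 1/105
(O(-251, -525) + c(403, -396)) - 240403 = (1/105 + 285) - 240403 = 29926/105 - 240403 = -25212389/105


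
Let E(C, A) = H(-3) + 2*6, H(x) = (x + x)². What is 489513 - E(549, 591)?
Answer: 489465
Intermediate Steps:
H(x) = 4*x² (H(x) = (2*x)² = 4*x²)
E(C, A) = 48 (E(C, A) = 4*(-3)² + 2*6 = 4*9 + 12 = 36 + 12 = 48)
489513 - E(549, 591) = 489513 - 1*48 = 489513 - 48 = 489465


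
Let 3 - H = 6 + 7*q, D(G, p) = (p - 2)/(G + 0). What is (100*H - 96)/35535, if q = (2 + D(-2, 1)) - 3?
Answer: -2/1545 ≈ -0.0012945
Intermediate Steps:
D(G, p) = (-2 + p)/G
q = -½ (q = (2 + (-2 + 1)/(-2)) - 3 = (2 - ½*(-1)) - 3 = (2 + ½) - 3 = 5/2 - 3 = -½ ≈ -0.50000)
H = ½ (H = 3 - (6 + 7*(-½)) = 3 - (6 - 7/2) = 3 - 1*5/2 = 3 - 5/2 = ½ ≈ 0.50000)
(100*H - 96)/35535 = (100*(½) - 96)/35535 = (50 - 96)*(1/35535) = -46*1/35535 = -2/1545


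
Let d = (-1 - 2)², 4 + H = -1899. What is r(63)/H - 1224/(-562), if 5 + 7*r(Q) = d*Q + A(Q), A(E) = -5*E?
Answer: 8083045/3743201 ≈ 2.1594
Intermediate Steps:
H = -1903 (H = -4 - 1899 = -1903)
d = 9 (d = (-3)² = 9)
r(Q) = -5/7 + 4*Q/7 (r(Q) = -5/7 + (9*Q - 5*Q)/7 = -5/7 + (4*Q)/7 = -5/7 + 4*Q/7)
r(63)/H - 1224/(-562) = (-5/7 + (4/7)*63)/(-1903) - 1224/(-562) = (-5/7 + 36)*(-1/1903) - 1224*(-1/562) = (247/7)*(-1/1903) + 612/281 = -247/13321 + 612/281 = 8083045/3743201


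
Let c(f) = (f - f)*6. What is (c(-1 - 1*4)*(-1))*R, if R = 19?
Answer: 0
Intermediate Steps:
c(f) = 0 (c(f) = 0*6 = 0)
(c(-1 - 1*4)*(-1))*R = (0*(-1))*19 = 0*19 = 0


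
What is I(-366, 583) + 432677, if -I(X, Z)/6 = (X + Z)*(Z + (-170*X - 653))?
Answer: -80486623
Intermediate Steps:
I(X, Z) = -6*(X + Z)*(-653 + Z - 170*X) (I(X, Z) = -6*(X + Z)*(Z + (-170*X - 653)) = -6*(X + Z)*(Z + (-653 - 170*X)) = -6*(X + Z)*(-653 + Z - 170*X))
I(-366, 583) + 432677 = (-6*583² + 1020*(-366)² + 3918*(-366) + 3918*583 + 1014*(-366)*583) + 432677 = (-6*339889 + 1020*133956 - 1433988 + 2284194 - 216365292) + 432677 = (-2039334 + 136635120 - 1433988 + 2284194 - 216365292) + 432677 = -80919300 + 432677 = -80486623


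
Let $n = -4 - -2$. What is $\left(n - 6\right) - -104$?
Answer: $96$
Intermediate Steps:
$n = -2$ ($n = -4 + 2 = -2$)
$\left(n - 6\right) - -104 = \left(-2 - 6\right) - -104 = -8 + 104 = 96$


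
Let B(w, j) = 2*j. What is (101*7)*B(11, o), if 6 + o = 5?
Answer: -1414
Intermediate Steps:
o = -1 (o = -6 + 5 = -1)
(101*7)*B(11, o) = (101*7)*(2*(-1)) = 707*(-2) = -1414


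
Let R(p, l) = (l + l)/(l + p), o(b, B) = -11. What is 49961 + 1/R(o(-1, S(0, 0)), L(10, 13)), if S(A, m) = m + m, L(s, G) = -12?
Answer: 1199087/24 ≈ 49962.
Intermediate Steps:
S(A, m) = 2*m
R(p, l) = 2*l/(l + p) (R(p, l) = (2*l)/(l + p) = 2*l/(l + p))
49961 + 1/R(o(-1, S(0, 0)), L(10, 13)) = 49961 + 1/(2*(-12)/(-12 - 11)) = 49961 + 1/(2*(-12)/(-23)) = 49961 + 1/(2*(-12)*(-1/23)) = 49961 + 1/(24/23) = 49961 + 23/24 = 1199087/24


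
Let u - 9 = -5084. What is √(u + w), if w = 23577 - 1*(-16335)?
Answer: √34837 ≈ 186.65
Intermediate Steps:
u = -5075 (u = 9 - 5084 = -5075)
w = 39912 (w = 23577 + 16335 = 39912)
√(u + w) = √(-5075 + 39912) = √34837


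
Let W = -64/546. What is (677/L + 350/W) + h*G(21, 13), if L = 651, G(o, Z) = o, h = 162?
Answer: 4344539/10416 ≈ 417.10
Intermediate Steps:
W = -32/273 (W = -64*1/546 = -32/273 ≈ -0.11722)
(677/L + 350/W) + h*G(21, 13) = (677/651 + 350/(-32/273)) + 162*21 = (677*(1/651) + 350*(-273/32)) + 3402 = (677/651 - 47775/16) + 3402 = -31090693/10416 + 3402 = 4344539/10416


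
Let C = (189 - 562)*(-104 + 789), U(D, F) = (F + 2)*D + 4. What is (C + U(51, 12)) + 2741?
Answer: -252046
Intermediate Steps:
U(D, F) = 4 + D*(2 + F) (U(D, F) = (2 + F)*D + 4 = D*(2 + F) + 4 = 4 + D*(2 + F))
C = -255505 (C = -373*685 = -255505)
(C + U(51, 12)) + 2741 = (-255505 + (4 + 2*51 + 51*12)) + 2741 = (-255505 + (4 + 102 + 612)) + 2741 = (-255505 + 718) + 2741 = -254787 + 2741 = -252046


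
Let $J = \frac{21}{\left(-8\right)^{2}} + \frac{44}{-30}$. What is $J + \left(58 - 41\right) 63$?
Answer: $\frac{1027067}{960} \approx 1069.9$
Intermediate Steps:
$J = - \frac{1093}{960}$ ($J = \frac{21}{64} + 44 \left(- \frac{1}{30}\right) = 21 \cdot \frac{1}{64} - \frac{22}{15} = \frac{21}{64} - \frac{22}{15} = - \frac{1093}{960} \approx -1.1385$)
$J + \left(58 - 41\right) 63 = - \frac{1093}{960} + \left(58 - 41\right) 63 = - \frac{1093}{960} + 17 \cdot 63 = - \frac{1093}{960} + 1071 = \frac{1027067}{960}$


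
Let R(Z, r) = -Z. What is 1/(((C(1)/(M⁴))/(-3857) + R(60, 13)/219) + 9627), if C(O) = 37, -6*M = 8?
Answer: 72079616/693890496611 ≈ 0.00010388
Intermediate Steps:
M = -4/3 (M = -⅙*8 = -4/3 ≈ -1.3333)
1/(((C(1)/(M⁴))/(-3857) + R(60, 13)/219) + 9627) = 1/(((37/((-4/3)⁴))/(-3857) - 1*60/219) + 9627) = 1/(((37/(256/81))*(-1/3857) - 60*1/219) + 9627) = 1/(((37*(81/256))*(-1/3857) - 20/73) + 9627) = 1/(((2997/256)*(-1/3857) - 20/73) + 9627) = 1/((-2997/987392 - 20/73) + 9627) = 1/(-19966621/72079616 + 9627) = 1/(693890496611/72079616) = 72079616/693890496611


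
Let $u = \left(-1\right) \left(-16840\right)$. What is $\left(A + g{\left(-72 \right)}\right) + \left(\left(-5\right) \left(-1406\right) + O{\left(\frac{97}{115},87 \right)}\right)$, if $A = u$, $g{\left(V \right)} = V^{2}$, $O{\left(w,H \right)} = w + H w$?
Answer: $\frac{3349746}{115} \approx 29128.0$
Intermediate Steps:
$u = 16840$
$A = 16840$
$\left(A + g{\left(-72 \right)}\right) + \left(\left(-5\right) \left(-1406\right) + O{\left(\frac{97}{115},87 \right)}\right) = \left(16840 + \left(-72\right)^{2}\right) + \left(\left(-5\right) \left(-1406\right) + \frac{97}{115} \left(1 + 87\right)\right) = \left(16840 + 5184\right) + \left(7030 + 97 \cdot \frac{1}{115} \cdot 88\right) = 22024 + \left(7030 + \frac{97}{115} \cdot 88\right) = 22024 + \left(7030 + \frac{8536}{115}\right) = 22024 + \frac{816986}{115} = \frac{3349746}{115}$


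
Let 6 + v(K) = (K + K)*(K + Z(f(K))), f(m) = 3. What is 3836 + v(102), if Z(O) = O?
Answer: 25250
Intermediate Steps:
v(K) = -6 + 2*K*(3 + K) (v(K) = -6 + (K + K)*(K + 3) = -6 + (2*K)*(3 + K) = -6 + 2*K*(3 + K))
3836 + v(102) = 3836 + (-6 + 2*102² + 6*102) = 3836 + (-6 + 2*10404 + 612) = 3836 + (-6 + 20808 + 612) = 3836 + 21414 = 25250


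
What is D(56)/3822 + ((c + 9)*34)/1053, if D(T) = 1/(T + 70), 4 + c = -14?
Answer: -139943/481572 ≈ -0.29060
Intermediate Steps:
c = -18 (c = -4 - 14 = -18)
D(T) = 1/(70 + T)
D(56)/3822 + ((c + 9)*34)/1053 = 1/((70 + 56)*3822) + ((-18 + 9)*34)/1053 = (1/3822)/126 - 9*34*(1/1053) = (1/126)*(1/3822) - 306*1/1053 = 1/481572 - 34/117 = -139943/481572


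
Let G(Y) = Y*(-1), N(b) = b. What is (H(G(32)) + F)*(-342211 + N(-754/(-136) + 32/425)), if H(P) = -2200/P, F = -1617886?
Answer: 3764655220757543/6800 ≈ 5.5363e+11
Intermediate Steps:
G(Y) = -Y
(H(G(32)) + F)*(-342211 + N(-754/(-136) + 32/425)) = (-2200/((-1*32)) - 1617886)*(-342211 + (-754/(-136) + 32/425)) = (-2200/(-32) - 1617886)*(-342211 + (-754*(-1/136) + 32*(1/425))) = (-2200*(-1/32) - 1617886)*(-342211 + (377/68 + 32/425)) = (275/4 - 1617886)*(-342211 + 9553/1700) = -6471269/4*(-581749147/1700) = 3764655220757543/6800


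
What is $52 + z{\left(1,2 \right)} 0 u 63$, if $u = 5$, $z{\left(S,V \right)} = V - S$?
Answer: $52$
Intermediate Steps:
$52 + z{\left(1,2 \right)} 0 u 63 = 52 + \left(2 - 1\right) 0 \cdot 5 \cdot 63 = 52 + 1 \cdot 0 \cdot 5 \cdot 63 = 52 + 0 \cdot 5 \cdot 63 = 52 + 0 \cdot 63 = 52 + 0 = 52$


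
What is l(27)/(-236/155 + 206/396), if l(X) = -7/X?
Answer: 23870/92289 ≈ 0.25864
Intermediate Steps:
l(27)/(-236/155 + 206/396) = (-7/27)/(-236/155 + 206/396) = (-7*1/27)/(-236*1/155 + 206*(1/396)) = -7/(27*(-236/155 + 103/198)) = -7/(27*(-30763/30690)) = -7/27*(-30690/30763) = 23870/92289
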